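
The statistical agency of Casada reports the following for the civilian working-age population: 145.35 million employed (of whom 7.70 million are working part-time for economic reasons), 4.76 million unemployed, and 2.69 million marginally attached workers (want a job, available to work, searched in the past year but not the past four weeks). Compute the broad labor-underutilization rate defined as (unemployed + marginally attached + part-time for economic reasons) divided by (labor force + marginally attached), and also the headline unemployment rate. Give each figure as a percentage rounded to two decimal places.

Broad underutilization rate ≈ 9.91%; headline unemployment rate ≈ 3.17%.

Labor force = 145.35 + 4.76 = 150.11 million.
Numerator = 4.76 + 2.69 + 7.70 = 15.15 million.
Denominator = 150.11 + 2.69 = 152.80 million.
Broad rate = 15.15 / 152.80 = 9.91%.
Headline unemployment rate = 4.76 / 150.11 = 3.17%.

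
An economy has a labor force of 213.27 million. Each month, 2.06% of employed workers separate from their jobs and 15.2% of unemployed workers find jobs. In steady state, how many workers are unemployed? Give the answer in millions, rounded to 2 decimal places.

Steady-state unemployment rate u* = s/(s+f) = 2.06/(2.06+15.2) = 0.119351.
Unemployed = u* × labor force = 0.119351 × 213.27 ≈ 25.45 million.

About 25.45 million are unemployed in steady state.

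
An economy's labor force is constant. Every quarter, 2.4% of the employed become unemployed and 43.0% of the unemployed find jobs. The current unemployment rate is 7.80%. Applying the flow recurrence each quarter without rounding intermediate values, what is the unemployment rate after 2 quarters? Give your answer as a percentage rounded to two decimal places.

Unemployment rate after two quarters ≈ 6.04%.

With a fixed labor force, u_{t+1} = u_t + s·(1−u_t) − f·u_t = u_t·(1−s−f) + s.
Here 1−s−f = 0.546 and s = 0.024.
u_1 = 0.078000 × 0.546 + 0.024 = 0.066588.
u_2 = 0.066588 × 0.546 + 0.024 = 0.060357.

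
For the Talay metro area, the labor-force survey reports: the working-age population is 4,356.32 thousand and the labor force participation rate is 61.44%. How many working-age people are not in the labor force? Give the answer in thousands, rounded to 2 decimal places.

About 1,679.80 thousand are not in the labor force.

Share not in the labor force = 1 − 0.6144 = 0.3856.
Not in labor force = 0.3856 × 4,356.32 ≈ 1,679.80 thousand.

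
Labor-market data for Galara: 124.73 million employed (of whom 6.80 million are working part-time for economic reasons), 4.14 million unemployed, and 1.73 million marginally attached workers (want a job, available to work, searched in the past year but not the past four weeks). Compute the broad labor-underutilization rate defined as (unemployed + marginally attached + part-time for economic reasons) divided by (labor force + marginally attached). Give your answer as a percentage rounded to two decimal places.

Labor force = 124.73 + 4.14 = 128.87 million.
Numerator = 4.14 + 1.73 + 6.80 = 12.67 million.
Denominator = 128.87 + 1.73 = 130.60 million.
Broad rate = 12.67 / 130.60 = 9.70%.

Broad underutilization rate ≈ 9.70%.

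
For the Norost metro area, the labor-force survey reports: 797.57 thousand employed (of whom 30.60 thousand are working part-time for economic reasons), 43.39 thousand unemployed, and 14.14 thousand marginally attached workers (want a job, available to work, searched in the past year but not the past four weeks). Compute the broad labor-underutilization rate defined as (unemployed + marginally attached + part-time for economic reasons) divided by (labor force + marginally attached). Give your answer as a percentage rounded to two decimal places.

Broad underutilization rate ≈ 10.31%.

Labor force = 797.57 + 43.39 = 840.96 thousand.
Numerator = 43.39 + 14.14 + 30.60 = 88.13 thousand.
Denominator = 840.96 + 14.14 = 855.10 thousand.
Broad rate = 88.13 / 855.10 = 10.31%.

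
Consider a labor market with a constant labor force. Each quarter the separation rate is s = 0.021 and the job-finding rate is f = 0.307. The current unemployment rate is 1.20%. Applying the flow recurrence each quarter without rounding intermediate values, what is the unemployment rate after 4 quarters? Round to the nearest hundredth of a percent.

With a fixed labor force, u_{t+1} = u_t + s·(1−u_t) − f·u_t = u_t·(1−s−f) + s.
Here 1−s−f = 0.672 and s = 0.021.
u_1 = 0.012000 × 0.672 + 0.021 = 0.029064.
u_2 = 0.029064 × 0.672 + 0.021 = 0.040531.
u_3 = 0.040531 × 0.672 + 0.021 = 0.048237.
u_4 = 0.048237 × 0.672 + 0.021 = 0.053415.

Unemployment rate after four quarters ≈ 5.34%.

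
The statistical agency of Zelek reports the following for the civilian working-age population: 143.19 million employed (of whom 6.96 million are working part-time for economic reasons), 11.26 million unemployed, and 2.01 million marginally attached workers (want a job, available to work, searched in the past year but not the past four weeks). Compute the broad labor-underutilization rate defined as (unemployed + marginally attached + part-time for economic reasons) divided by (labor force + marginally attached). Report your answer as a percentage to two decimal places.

Labor force = 143.19 + 11.26 = 154.45 million.
Numerator = 11.26 + 2.01 + 6.96 = 20.23 million.
Denominator = 154.45 + 2.01 = 156.46 million.
Broad rate = 20.23 / 156.46 = 12.93%.

Broad underutilization rate ≈ 12.93%.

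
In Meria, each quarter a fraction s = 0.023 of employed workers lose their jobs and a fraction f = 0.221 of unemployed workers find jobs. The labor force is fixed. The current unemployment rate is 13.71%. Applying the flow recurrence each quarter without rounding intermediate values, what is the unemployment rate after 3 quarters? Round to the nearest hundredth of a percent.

Unemployment rate after three quarters ≈ 11.28%.

With a fixed labor force, u_{t+1} = u_t + s·(1−u_t) − f·u_t = u_t·(1−s−f) + s.
Here 1−s−f = 0.756 and s = 0.023.
u_1 = 0.137100 × 0.756 + 0.023 = 0.126648.
u_2 = 0.126648 × 0.756 + 0.023 = 0.118746.
u_3 = 0.118746 × 0.756 + 0.023 = 0.112772.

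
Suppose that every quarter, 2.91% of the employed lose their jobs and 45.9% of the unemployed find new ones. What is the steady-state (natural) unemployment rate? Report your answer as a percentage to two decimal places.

Steady-state unemployment rate ≈ 5.96%.

At steady state the flows balance: s·E = f·U, so U/(E+U) = s/(s+f).
u* = 2.91 / (2.91 + 45.9) = 2.91 / 48.81 = 5.96%.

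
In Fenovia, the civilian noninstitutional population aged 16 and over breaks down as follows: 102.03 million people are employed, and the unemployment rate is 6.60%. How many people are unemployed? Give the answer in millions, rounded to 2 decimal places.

Let U be the number unemployed. The labor force is E + U, and U/(E+U) = 0.0660.
So U = 0.0660 × 102.03 / (1 − 0.0660) = 6.7340 / 0.9340 ≈ 7.21 million.

About 7.21 million are unemployed.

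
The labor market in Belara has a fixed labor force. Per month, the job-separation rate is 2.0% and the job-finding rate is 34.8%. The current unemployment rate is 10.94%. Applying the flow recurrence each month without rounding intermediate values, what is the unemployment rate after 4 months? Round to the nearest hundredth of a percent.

Unemployment rate after four months ≈ 6.31%.

With a fixed labor force, u_{t+1} = u_t + s·(1−u_t) − f·u_t = u_t·(1−s−f) + s.
Here 1−s−f = 0.632 and s = 0.020.
u_1 = 0.109400 × 0.632 + 0.020 = 0.089141.
u_2 = 0.089141 × 0.632 + 0.020 = 0.076337.
u_3 = 0.076337 × 0.632 + 0.020 = 0.068245.
u_4 = 0.068245 × 0.632 + 0.020 = 0.063131.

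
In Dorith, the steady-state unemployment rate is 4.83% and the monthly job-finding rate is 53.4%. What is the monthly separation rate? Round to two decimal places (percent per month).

From u* = s/(s+f): s = u·f/(1−u).
s = 0.0483 × 53.4 / (1 − 0.0483) = 2.5792 / 0.9517 ≈ 2.71% per month.

Separation rate ≈ 2.71% per month.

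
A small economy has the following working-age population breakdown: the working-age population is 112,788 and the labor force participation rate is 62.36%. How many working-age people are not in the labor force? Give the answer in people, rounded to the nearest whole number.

Share not in the labor force = 1 − 0.6236 = 0.3764.
Not in labor force = 0.3764 × 112,788 ≈ 42,453.

About 42,453 are not in the labor force.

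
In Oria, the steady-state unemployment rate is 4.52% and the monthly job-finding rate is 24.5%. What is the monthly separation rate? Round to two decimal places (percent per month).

From u* = s/(s+f): s = u·f/(1−u).
s = 0.0452 × 24.5 / (1 − 0.0452) = 1.1074 / 0.9548 ≈ 1.16% per month.

Separation rate ≈ 1.16% per month.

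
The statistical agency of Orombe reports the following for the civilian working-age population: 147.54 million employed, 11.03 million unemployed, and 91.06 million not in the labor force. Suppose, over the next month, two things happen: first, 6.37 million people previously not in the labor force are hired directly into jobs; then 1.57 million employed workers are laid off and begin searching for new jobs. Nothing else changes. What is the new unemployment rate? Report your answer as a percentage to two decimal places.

Initially, labor force = 147.54 + 11.03 = 158.57 million, so u = 11.03/158.57 = 6.96%.
After the first change, employed and labor force both rise by 6.37; unemployed unchanged → E = 153.91, U = 11.03, labor force = 164.94 million.
After the second change, employed falls and unemployed rises by 1.57; labor force unchanged → E = 152.34, U = 12.60, labor force = 164.94 million.
New unemployment rate = 12.60 / 164.94 = 7.64%.

New unemployment rate ≈ 7.64%.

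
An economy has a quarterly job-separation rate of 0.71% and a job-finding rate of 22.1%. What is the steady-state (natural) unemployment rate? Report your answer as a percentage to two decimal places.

At steady state the flows balance: s·E = f·U, so U/(E+U) = s/(s+f).
u* = 0.71 / (0.71 + 22.1) = 0.71 / 22.81 = 3.11%.

Steady-state unemployment rate ≈ 3.11%.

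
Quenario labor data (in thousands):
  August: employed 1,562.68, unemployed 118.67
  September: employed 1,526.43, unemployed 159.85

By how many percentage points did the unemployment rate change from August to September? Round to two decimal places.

August: labor force = 1,562.68 + 118.67 = 1,681.35; u = 118.67/1,681.35 = 7.06%.
September: labor force = 1,526.43 + 159.85 = 1,686.28; u = 159.85/1,686.28 = 9.48%.
Change = 9.48% − 7.06% = +2.42 pp.

The unemployment rate changed by +2.42 percentage points.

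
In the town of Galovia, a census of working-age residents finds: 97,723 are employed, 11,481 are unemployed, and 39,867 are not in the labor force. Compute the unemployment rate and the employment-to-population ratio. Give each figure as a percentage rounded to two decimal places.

Unemployment rate ≈ 10.51%; employment-population ratio ≈ 65.55%.

Labor force = employed + unemployed = 97,723 + 11,481 = 109,204.
Working-age population = 109,204 + 39,867 = 149,071.
Unemployment rate = 11,481 / 109,204 = 10.51%.
Employment-population ratio = 97,723 / 149,071 = 65.55%.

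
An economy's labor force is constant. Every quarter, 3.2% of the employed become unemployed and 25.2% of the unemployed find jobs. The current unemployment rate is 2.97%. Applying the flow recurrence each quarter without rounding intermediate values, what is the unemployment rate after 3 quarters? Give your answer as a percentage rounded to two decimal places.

With a fixed labor force, u_{t+1} = u_t + s·(1−u_t) − f·u_t = u_t·(1−s−f) + s.
Here 1−s−f = 0.716 and s = 0.032.
u_1 = 0.029700 × 0.716 + 0.032 = 0.053265.
u_2 = 0.053265 × 0.716 + 0.032 = 0.070138.
u_3 = 0.070138 × 0.716 + 0.032 = 0.082219.

Unemployment rate after three quarters ≈ 8.22%.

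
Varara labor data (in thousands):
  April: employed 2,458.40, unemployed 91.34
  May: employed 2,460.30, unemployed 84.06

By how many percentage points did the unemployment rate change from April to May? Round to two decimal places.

April: labor force = 2,458.40 + 91.34 = 2,549.74; u = 91.34/2,549.74 = 3.58%.
May: labor force = 2,460.30 + 84.06 = 2,544.36; u = 84.06/2,544.36 = 3.30%.
Change = 3.30% − 3.58% = −0.28 pp.

The unemployment rate changed by −0.28 percentage points.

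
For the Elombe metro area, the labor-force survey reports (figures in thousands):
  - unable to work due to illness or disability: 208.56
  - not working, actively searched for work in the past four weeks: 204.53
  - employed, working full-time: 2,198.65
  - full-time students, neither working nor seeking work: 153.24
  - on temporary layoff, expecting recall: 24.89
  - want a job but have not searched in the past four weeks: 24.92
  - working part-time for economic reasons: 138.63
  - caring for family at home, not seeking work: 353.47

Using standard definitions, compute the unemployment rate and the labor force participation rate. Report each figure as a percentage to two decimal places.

Employed = 2,198.65 + 138.63 = 2,337.28 thousand (anyone who worked, including part-time for economic reasons, counts as employed).
Unemployed = 204.53 + 24.89 = 229.42 thousand (jobless and actively searching, or on temporary layoff).
Labor force = 2,337.28 + 229.42 = 2,566.70 thousand.
Not in labor force = 208.56 + 153.24 + 24.92 + 353.47 = 740.19 thousand (those not working and not actively searching are outside the labor force — including those who want a job but have given up searching).
Civilian working-age population = 2,566.70 + 740.19 = 3,306.89 thousand.
Unemployment rate = 229.42 / 2,566.70 = 8.94%.
Labor force participation rate = 2,566.70 / 3,306.89 = 77.62%.

Unemployment rate ≈ 8.94%; labor force participation rate ≈ 77.62%.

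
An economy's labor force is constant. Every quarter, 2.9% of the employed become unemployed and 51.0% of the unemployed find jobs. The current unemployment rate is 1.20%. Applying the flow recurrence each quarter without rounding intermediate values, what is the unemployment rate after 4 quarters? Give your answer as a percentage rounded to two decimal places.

Unemployment rate after four quarters ≈ 5.19%.

With a fixed labor force, u_{t+1} = u_t + s·(1−u_t) − f·u_t = u_t·(1−s−f) + s.
Here 1−s−f = 0.461 and s = 0.029.
u_1 = 0.012000 × 0.461 + 0.029 = 0.034532.
u_2 = 0.034532 × 0.461 + 0.029 = 0.044919.
u_3 = 0.044919 × 0.461 + 0.029 = 0.049708.
u_4 = 0.049708 × 0.461 + 0.029 = 0.051915.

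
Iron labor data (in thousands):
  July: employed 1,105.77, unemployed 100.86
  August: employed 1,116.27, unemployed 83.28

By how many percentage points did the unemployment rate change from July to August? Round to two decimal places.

The unemployment rate changed by −1.42 percentage points.

July: labor force = 1,105.77 + 100.86 = 1,206.63; u = 100.86/1,206.63 = 8.36%.
August: labor force = 1,116.27 + 83.28 = 1,199.55; u = 83.28/1,199.55 = 6.94%.
Change = 6.94% − 8.36% = −1.42 pp.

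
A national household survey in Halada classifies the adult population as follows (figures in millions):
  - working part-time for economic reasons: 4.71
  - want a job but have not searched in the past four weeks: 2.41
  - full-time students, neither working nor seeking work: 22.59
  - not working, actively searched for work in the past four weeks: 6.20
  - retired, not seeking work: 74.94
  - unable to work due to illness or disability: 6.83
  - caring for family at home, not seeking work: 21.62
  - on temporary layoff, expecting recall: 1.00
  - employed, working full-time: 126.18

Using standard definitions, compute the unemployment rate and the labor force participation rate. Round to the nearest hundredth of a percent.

Unemployment rate ≈ 5.21%; labor force participation rate ≈ 51.82%.

Employed = 4.71 + 126.18 = 130.89 million (anyone who worked, including part-time for economic reasons, counts as employed).
Unemployed = 6.20 + 1.00 = 7.20 million (jobless and actively searching, or on temporary layoff).
Labor force = 130.89 + 7.20 = 138.09 million.
Not in labor force = 2.41 + 22.59 + 74.94 + 6.83 + 21.62 = 128.39 million (those not working and not actively searching are outside the labor force — including those who want a job but have given up searching).
Civilian working-age population = 138.09 + 128.39 = 266.48 million.
Unemployment rate = 7.20 / 138.09 = 5.21%.
Labor force participation rate = 138.09 / 266.48 = 51.82%.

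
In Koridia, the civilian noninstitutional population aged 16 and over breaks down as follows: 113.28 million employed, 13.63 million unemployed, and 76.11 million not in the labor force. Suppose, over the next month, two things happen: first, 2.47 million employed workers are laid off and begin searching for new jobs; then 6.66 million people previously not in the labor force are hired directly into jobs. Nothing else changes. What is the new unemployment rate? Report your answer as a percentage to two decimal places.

New unemployment rate ≈ 12.05%.

Initially, labor force = 113.28 + 13.63 = 126.91 million, so u = 13.63/126.91 = 10.74%.
After the first change, employed falls and unemployed rises by 2.47; labor force unchanged → E = 110.81, U = 16.10, labor force = 126.91 million.
After the second change, employed and labor force both rise by 6.66; unemployed unchanged → E = 117.47, U = 16.10, labor force = 133.57 million.
New unemployment rate = 16.10 / 133.57 = 12.05%.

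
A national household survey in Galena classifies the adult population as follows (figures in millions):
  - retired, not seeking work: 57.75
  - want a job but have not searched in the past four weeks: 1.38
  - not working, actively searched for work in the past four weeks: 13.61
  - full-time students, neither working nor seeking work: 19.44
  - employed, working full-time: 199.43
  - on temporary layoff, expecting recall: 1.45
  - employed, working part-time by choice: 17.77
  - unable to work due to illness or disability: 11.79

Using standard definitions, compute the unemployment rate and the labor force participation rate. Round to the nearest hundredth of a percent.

Unemployment rate ≈ 6.48%; labor force participation rate ≈ 71.99%.

Employed = 199.43 + 17.77 = 217.20 million.
Unemployed = 13.61 + 1.45 = 15.06 million (jobless and actively searching, or on temporary layoff).
Labor force = 217.20 + 15.06 = 232.26 million.
Not in labor force = 57.75 + 1.38 + 19.44 + 11.79 = 90.36 million (those not working and not actively searching are outside the labor force — including those who want a job but have given up searching).
Civilian working-age population = 232.26 + 90.36 = 322.62 million.
Unemployment rate = 15.06 / 232.26 = 6.48%.
Labor force participation rate = 232.26 / 322.62 = 71.99%.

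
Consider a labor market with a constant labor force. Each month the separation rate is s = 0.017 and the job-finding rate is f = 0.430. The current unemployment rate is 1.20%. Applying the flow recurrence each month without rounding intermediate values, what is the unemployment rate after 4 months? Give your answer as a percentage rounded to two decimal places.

With a fixed labor force, u_{t+1} = u_t + s·(1−u_t) − f·u_t = u_t·(1−s−f) + s.
Here 1−s−f = 0.553 and s = 0.017.
u_1 = 0.012000 × 0.553 + 0.017 = 0.023636.
u_2 = 0.023636 × 0.553 + 0.017 = 0.030071.
u_3 = 0.030071 × 0.553 + 0.017 = 0.033629.
u_4 = 0.033629 × 0.553 + 0.017 = 0.035597.

Unemployment rate after four months ≈ 3.56%.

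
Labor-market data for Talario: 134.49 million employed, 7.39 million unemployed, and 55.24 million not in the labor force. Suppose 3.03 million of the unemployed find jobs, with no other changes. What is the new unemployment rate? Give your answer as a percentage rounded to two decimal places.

Initially, labor force = 134.49 + 7.39 = 141.88 million, so u = 7.39/141.88 = 5.21%.
After the change, unemployed falls and employed rises by 3.03; labor force unchanged → E = 137.52, U = 4.36, labor force = 141.88 million.
New unemployment rate = 4.36 / 141.88 = 3.07%.

New unemployment rate ≈ 3.07%.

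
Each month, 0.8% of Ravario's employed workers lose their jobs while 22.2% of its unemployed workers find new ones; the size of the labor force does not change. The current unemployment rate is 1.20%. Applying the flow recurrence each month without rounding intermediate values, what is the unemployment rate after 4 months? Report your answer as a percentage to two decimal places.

Unemployment rate after four months ≈ 2.68%.

With a fixed labor force, u_{t+1} = u_t + s·(1−u_t) − f·u_t = u_t·(1−s−f) + s.
Here 1−s−f = 0.770 and s = 0.008.
u_1 = 0.012000 × 0.770 + 0.008 = 0.017240.
u_2 = 0.017240 × 0.770 + 0.008 = 0.021275.
u_3 = 0.021275 × 0.770 + 0.008 = 0.024382.
u_4 = 0.024382 × 0.770 + 0.008 = 0.026774.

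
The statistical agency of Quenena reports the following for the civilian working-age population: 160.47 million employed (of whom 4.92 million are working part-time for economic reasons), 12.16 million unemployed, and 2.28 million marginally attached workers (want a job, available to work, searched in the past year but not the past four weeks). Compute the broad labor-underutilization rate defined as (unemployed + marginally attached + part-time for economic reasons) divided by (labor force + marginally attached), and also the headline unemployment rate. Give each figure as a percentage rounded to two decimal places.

Broad underutilization rate ≈ 11.07%; headline unemployment rate ≈ 7.04%.

Labor force = 160.47 + 12.16 = 172.63 million.
Numerator = 12.16 + 2.28 + 4.92 = 19.36 million.
Denominator = 172.63 + 2.28 = 174.91 million.
Broad rate = 19.36 / 174.91 = 11.07%.
Headline unemployment rate = 12.16 / 172.63 = 7.04%.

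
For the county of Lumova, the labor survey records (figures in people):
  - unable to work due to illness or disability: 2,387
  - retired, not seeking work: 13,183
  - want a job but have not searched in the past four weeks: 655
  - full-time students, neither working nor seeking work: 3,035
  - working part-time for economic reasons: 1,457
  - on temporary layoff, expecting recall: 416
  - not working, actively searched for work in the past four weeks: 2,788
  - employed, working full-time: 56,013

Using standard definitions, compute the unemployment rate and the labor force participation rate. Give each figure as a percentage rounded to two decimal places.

Unemployment rate ≈ 5.28%; labor force participation rate ≈ 75.91%.

Employed = 1,457 + 56,013 = 57,470 (anyone who worked, including part-time for economic reasons, counts as employed).
Unemployed = 416 + 2,788 = 3,204 (jobless and actively searching, or on temporary layoff).
Labor force = 57,470 + 3,204 = 60,674.
Not in labor force = 2,387 + 13,183 + 655 + 3,035 = 19,260 (those not working and not actively searching are outside the labor force — including those who want a job but have given up searching).
Civilian working-age population = 60,674 + 19,260 = 79,934.
Unemployment rate = 3,204 / 60,674 = 5.28%.
Labor force participation rate = 60,674 / 79,934 = 75.91%.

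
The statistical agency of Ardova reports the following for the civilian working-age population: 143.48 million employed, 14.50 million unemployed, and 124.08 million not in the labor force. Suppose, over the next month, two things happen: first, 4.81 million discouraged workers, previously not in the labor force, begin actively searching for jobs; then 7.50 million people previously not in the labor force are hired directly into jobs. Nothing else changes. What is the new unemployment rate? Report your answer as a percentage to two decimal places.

New unemployment rate ≈ 11.34%.

Initially, labor force = 143.48 + 14.50 = 157.98 million, so u = 14.50/157.98 = 9.18%.
After the first change, unemployed and labor force both rise by 4.81 → E = 143.48, U = 19.31, labor force = 162.79 million.
After the second change, employed and labor force both rise by 7.50; unemployed unchanged → E = 150.98, U = 19.31, labor force = 170.29 million.
New unemployment rate = 19.31 / 170.29 = 11.34%.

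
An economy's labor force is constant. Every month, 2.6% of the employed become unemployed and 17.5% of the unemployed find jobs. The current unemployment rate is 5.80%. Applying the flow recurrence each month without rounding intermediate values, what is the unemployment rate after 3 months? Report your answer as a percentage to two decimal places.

With a fixed labor force, u_{t+1} = u_t + s·(1−u_t) − f·u_t = u_t·(1−s−f) + s.
Here 1−s−f = 0.799 and s = 0.026.
u_1 = 0.058000 × 0.799 + 0.026 = 0.072342.
u_2 = 0.072342 × 0.799 + 0.026 = 0.083801.
u_3 = 0.083801 × 0.799 + 0.026 = 0.092957.

Unemployment rate after three months ≈ 9.30%.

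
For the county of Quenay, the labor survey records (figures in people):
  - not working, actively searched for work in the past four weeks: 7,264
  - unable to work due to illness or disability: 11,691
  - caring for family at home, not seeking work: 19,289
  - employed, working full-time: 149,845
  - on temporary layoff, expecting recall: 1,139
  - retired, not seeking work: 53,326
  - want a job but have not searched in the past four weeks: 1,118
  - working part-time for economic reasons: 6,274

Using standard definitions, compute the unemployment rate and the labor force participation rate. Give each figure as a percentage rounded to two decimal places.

Unemployment rate ≈ 5.11%; labor force participation rate ≈ 65.82%.

Employed = 149,845 + 6,274 = 156,119 (anyone who worked, including part-time for economic reasons, counts as employed).
Unemployed = 7,264 + 1,139 = 8,403 (jobless and actively searching, or on temporary layoff).
Labor force = 156,119 + 8,403 = 164,522.
Not in labor force = 11,691 + 19,289 + 53,326 + 1,118 = 85,424 (those not working and not actively searching are outside the labor force — including those who want a job but have given up searching).
Civilian working-age population = 164,522 + 85,424 = 249,946.
Unemployment rate = 8,403 / 164,522 = 5.11%.
Labor force participation rate = 164,522 / 249,946 = 65.82%.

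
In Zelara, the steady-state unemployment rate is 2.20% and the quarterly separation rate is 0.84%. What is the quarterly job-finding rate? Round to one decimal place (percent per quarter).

From u* = s/(s+f): f = s·(1−u)/u.
f = 0.84 × (1 − 0.0220) / 0.0220 = 0.8215 / 0.0220 ≈ 37.3% per quarter.

Job-finding rate ≈ 37.3% per quarter.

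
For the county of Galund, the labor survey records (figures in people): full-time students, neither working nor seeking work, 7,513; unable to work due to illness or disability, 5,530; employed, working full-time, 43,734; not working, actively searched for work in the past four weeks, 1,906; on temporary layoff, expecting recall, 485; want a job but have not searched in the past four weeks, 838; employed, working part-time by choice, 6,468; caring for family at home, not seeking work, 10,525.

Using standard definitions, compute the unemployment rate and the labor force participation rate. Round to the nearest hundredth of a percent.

Unemployment rate ≈ 4.55%; labor force participation rate ≈ 68.30%.

Employed = 43,734 + 6,468 = 50,202.
Unemployed = 1,906 + 485 = 2,391 (jobless and actively searching, or on temporary layoff).
Labor force = 50,202 + 2,391 = 52,593.
Not in labor force = 7,513 + 5,530 + 838 + 10,525 = 24,406 (those not working and not actively searching are outside the labor force — including those who want a job but have given up searching).
Civilian working-age population = 52,593 + 24,406 = 76,999.
Unemployment rate = 2,391 / 52,593 = 4.55%.
Labor force participation rate = 52,593 / 76,999 = 68.30%.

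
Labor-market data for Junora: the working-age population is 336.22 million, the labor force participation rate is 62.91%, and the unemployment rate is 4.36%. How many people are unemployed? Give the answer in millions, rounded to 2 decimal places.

About 9.22 million are unemployed.

Labor force = 0.6291 × 336.22 = 211.52 million.
Unemployed = 0.0436 × 211.52 ≈ 9.22 million.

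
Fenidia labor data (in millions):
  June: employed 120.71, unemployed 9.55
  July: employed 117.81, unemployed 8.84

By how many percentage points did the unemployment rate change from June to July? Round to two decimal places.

The unemployment rate changed by −0.35 percentage points.

June: labor force = 120.71 + 9.55 = 130.26; u = 9.55/130.26 = 7.33%.
July: labor force = 117.81 + 8.84 = 126.65; u = 8.84/126.65 = 6.98%.
Change = 6.98% − 7.33% = −0.35 pp.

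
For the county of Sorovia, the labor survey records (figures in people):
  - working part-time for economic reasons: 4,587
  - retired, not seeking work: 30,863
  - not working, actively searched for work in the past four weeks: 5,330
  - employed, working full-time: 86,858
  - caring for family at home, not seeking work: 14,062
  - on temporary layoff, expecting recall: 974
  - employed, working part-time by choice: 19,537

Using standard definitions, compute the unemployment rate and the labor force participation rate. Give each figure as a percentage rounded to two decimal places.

Employed = 4,587 + 86,858 + 19,537 = 110,982 (anyone who worked, including part-time for economic reasons, counts as employed).
Unemployed = 5,330 + 974 = 6,304 (jobless and actively searching, or on temporary layoff).
Labor force = 110,982 + 6,304 = 117,286.
Not in labor force = 30,863 + 14,062 = 44,925 (those not working and not actively searching are outside the labor force).
Civilian working-age population = 117,286 + 44,925 = 162,211.
Unemployment rate = 6,304 / 117,286 = 5.37%.
Labor force participation rate = 117,286 / 162,211 = 72.30%.

Unemployment rate ≈ 5.37%; labor force participation rate ≈ 72.30%.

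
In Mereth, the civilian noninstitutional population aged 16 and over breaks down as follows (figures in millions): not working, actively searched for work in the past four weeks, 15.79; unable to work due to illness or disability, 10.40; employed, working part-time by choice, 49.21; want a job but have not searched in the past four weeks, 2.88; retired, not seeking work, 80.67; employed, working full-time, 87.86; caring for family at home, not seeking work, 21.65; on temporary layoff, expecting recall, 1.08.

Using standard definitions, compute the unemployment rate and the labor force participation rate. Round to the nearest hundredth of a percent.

Employed = 49.21 + 87.86 = 137.07 million.
Unemployed = 15.79 + 1.08 = 16.87 million (jobless and actively searching, or on temporary layoff).
Labor force = 137.07 + 16.87 = 153.94 million.
Not in labor force = 10.40 + 2.88 + 80.67 + 21.65 = 115.60 million (those not working and not actively searching are outside the labor force — including those who want a job but have given up searching).
Civilian working-age population = 153.94 + 115.60 = 269.54 million.
Unemployment rate = 16.87 / 153.94 = 10.96%.
Labor force participation rate = 153.94 / 269.54 = 57.11%.

Unemployment rate ≈ 10.96%; labor force participation rate ≈ 57.11%.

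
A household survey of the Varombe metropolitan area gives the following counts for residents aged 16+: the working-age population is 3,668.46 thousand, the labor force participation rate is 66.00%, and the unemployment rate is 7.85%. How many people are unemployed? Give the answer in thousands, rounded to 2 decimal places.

About 190.06 thousand are unemployed.

Labor force = 0.6600 × 3,668.46 = 2,421.18 thousand.
Unemployed = 0.0785 × 2,421.18 ≈ 190.06 thousand.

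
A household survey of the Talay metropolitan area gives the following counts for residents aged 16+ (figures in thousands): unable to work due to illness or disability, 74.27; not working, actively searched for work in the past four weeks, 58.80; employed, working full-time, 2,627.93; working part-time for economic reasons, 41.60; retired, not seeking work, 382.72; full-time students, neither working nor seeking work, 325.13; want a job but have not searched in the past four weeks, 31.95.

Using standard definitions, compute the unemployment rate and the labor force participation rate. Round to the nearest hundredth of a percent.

Unemployment rate ≈ 2.16%; labor force participation rate ≈ 77.02%.

Employed = 2,627.93 + 41.60 = 2,669.53 thousand (anyone who worked, including part-time for economic reasons, counts as employed).
Unemployed = 58.80 thousand.
Labor force = 2,669.53 + 58.80 = 2,728.33 thousand.
Not in labor force = 74.27 + 382.72 + 325.13 + 31.95 = 814.07 thousand (those not working and not actively searching are outside the labor force — including those who want a job but have given up searching).
Civilian working-age population = 2,728.33 + 814.07 = 3,542.40 thousand.
Unemployment rate = 58.80 / 2,728.33 = 2.16%.
Labor force participation rate = 2,728.33 / 3,542.40 = 77.02%.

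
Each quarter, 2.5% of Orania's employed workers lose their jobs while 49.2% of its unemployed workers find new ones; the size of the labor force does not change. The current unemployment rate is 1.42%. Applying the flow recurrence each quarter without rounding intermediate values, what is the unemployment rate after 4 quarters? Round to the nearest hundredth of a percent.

Unemployment rate after four quarters ≈ 4.65%.

With a fixed labor force, u_{t+1} = u_t + s·(1−u_t) − f·u_t = u_t·(1−s−f) + s.
Here 1−s−f = 0.483 and s = 0.025.
u_1 = 0.014200 × 0.483 + 0.025 = 0.031859.
u_2 = 0.031859 × 0.483 + 0.025 = 0.040388.
u_3 = 0.040388 × 0.483 + 0.025 = 0.044507.
u_4 = 0.044507 × 0.483 + 0.025 = 0.046497.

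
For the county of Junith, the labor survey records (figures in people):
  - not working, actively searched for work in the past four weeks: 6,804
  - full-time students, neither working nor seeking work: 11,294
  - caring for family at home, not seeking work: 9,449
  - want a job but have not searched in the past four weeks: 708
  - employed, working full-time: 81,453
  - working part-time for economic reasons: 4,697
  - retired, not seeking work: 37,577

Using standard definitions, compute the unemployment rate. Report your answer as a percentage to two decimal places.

Employed = 81,453 + 4,697 = 86,150 (anyone who worked, including part-time for economic reasons, counts as employed).
Unemployed = 6,804.
Labor force = 86,150 + 6,804 = 92,954.
Unemployment rate = 6,804 / 92,954 = 7.32%.

Unemployment rate ≈ 7.32%.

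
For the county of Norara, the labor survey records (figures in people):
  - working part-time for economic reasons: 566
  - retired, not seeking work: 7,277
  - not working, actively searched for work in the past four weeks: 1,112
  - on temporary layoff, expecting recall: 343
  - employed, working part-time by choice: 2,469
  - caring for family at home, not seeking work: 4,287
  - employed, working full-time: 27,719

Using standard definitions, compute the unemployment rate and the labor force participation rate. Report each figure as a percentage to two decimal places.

Unemployment rate ≈ 4.52%; labor force participation rate ≈ 73.58%.

Employed = 566 + 2,469 + 27,719 = 30,754 (anyone who worked, including part-time for economic reasons, counts as employed).
Unemployed = 1,112 + 343 = 1,455 (jobless and actively searching, or on temporary layoff).
Labor force = 30,754 + 1,455 = 32,209.
Not in labor force = 7,277 + 4,287 = 11,564 (those not working and not actively searching are outside the labor force).
Civilian working-age population = 32,209 + 11,564 = 43,773.
Unemployment rate = 1,455 / 32,209 = 4.52%.
Labor force participation rate = 32,209 / 43,773 = 73.58%.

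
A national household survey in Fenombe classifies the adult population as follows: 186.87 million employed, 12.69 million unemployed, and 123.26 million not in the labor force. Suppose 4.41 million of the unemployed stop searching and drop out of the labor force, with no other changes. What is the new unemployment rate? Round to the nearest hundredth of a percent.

New unemployment rate ≈ 4.24%.

Initially, labor force = 186.87 + 12.69 = 199.56 million, so u = 12.69/199.56 = 6.36%.
After the change, unemployed and labor force both fall by 4.41 → E = 186.87, U = 8.28, labor force = 195.15 million.
New unemployment rate = 8.28 / 195.15 = 4.24%.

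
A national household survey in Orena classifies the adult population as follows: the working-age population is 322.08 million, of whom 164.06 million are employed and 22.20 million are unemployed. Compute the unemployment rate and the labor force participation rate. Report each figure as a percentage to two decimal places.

Unemployment rate ≈ 11.92%; labor force participation rate ≈ 57.83%.

Labor force = employed + unemployed = 164.06 + 22.20 = 186.26 million.
Unemployment rate = 22.20 / 186.26 = 11.92%.
Labor force participation rate = 186.26 / 322.08 = 57.83%.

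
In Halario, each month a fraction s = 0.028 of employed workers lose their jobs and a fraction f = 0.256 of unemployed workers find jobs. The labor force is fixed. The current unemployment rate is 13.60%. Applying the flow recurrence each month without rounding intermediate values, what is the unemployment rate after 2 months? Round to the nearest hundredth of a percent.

Unemployment rate after two months ≈ 11.78%.

With a fixed labor force, u_{t+1} = u_t + s·(1−u_t) − f·u_t = u_t·(1−s−f) + s.
Here 1−s−f = 0.716 and s = 0.028.
u_1 = 0.136000 × 0.716 + 0.028 = 0.125376.
u_2 = 0.125376 × 0.716 + 0.028 = 0.117769.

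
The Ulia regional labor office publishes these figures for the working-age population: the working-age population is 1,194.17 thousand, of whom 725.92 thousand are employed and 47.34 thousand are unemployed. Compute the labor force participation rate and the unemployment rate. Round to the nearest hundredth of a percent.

Labor force participation rate ≈ 64.75%; unemployment rate ≈ 6.12%.

Labor force = employed + unemployed = 725.92 + 47.34 = 773.26 thousand.
Unemployment rate = 47.34 / 773.26 = 6.12%.
Labor force participation rate = 773.26 / 1,194.17 = 64.75%.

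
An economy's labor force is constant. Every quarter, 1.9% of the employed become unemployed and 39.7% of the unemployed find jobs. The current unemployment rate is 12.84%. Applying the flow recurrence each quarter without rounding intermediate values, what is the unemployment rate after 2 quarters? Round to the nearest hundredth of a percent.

Unemployment rate after two quarters ≈ 7.39%.

With a fixed labor force, u_{t+1} = u_t + s·(1−u_t) − f·u_t = u_t·(1−s−f) + s.
Here 1−s−f = 0.584 and s = 0.019.
u_1 = 0.128400 × 0.584 + 0.019 = 0.093986.
u_2 = 0.093986 × 0.584 + 0.019 = 0.073888.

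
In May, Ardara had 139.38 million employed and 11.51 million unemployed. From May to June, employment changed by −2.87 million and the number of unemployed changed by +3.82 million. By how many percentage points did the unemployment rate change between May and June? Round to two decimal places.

The unemployment rate changed by +2.47 percentage points.

May: labor force = 139.38 + 11.51 = 150.89; u = 11.51/150.89 = 7.63%.
June: labor force = 136.51 + 15.33 = 151.84; u = 15.33/151.84 = 10.10%.
Change = 10.10% − 7.63% = +2.47 pp.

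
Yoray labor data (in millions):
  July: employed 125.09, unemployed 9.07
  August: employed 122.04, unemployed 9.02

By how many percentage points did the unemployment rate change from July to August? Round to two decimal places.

July: labor force = 125.09 + 9.07 = 134.16; u = 9.07/134.16 = 6.76%.
August: labor force = 122.04 + 9.02 = 131.06; u = 9.02/131.06 = 6.88%.
Change = 6.88% − 6.76% = +0.12 pp.

The unemployment rate changed by +0.12 percentage points.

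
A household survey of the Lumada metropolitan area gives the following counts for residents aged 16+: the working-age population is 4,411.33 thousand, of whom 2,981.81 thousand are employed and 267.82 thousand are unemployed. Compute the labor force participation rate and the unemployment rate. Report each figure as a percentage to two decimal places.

Labor force participation rate ≈ 73.67%; unemployment rate ≈ 8.24%.

Labor force = employed + unemployed = 2,981.81 + 267.82 = 3,249.63 thousand.
Unemployment rate = 267.82 / 3,249.63 = 8.24%.
Labor force participation rate = 3,249.63 / 4,411.33 = 73.67%.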